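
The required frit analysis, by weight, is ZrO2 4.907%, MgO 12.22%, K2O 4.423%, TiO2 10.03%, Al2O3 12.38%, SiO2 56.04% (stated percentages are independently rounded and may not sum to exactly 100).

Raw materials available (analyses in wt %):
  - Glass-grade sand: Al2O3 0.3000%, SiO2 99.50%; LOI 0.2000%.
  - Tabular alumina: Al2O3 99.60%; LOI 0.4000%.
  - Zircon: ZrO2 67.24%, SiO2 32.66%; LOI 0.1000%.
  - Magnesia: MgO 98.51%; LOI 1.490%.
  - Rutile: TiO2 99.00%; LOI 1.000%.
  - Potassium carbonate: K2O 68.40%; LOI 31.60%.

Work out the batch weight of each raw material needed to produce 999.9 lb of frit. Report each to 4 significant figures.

Batch per 999.9 lb frit:
  Glass-grade sand: 539.2 lb
  Tabular alumina: 122.7 lb
  Zircon: 72.97 lb
  Magnesia: 124.0 lb
  Rutile: 101.3 lb
  Potassium carbonate: 64.66 lb
Total batch = 1025 lb; LOI loss = 24.94 lb; yield = 97.57%

Intermediates are shown rounded to 4 significant figures in the working; all arithmetic carries exact precision through every step; a single rounding completes each reported figure. Derived quantities (totals, six oxide percentages, net glass mass, ignition loss, the yield) are carried from the batch weights on 999.9 lb of glass in exact precision, as given in either problem or answer.
Oxide mass targets, per 999.9 lb frit:
  ZrO2: 4.907% × 999.9 = 49.07 lb
  MgO: 12.22% × 999.9 = 122.2 lb
  K2O: 4.423% × 999.9 = 44.23 lb
  TiO2: 10.03% × 999.9 = 100.3 lb
  Al2O3: 12.38% × 999.9 = 123.8 lb
  SiO2: 56.04% × 999.9 = 560.3 lb
Checking each oxide sum per the reported batch figures, on the stated basis (summed amounts equal target values inside rounding margins):
  ZrO2: 72.97·0.6724 = 49.07 lb (target 49.07 lb)
  MgO: 124.0·0.9851 = 122.2 lb (target 122.2 lb)
  K2O: 64.66·0.6840 = 44.23 lb (target 44.23 lb)
  TiO2: 101.3·0.9900 = 100.3 lb (target 100.3 lb)
  Al2O3: 539.2·0.003000 + 122.7·0.9960 = 123.8 lb (target 123.8 lb)
  SiO2: 539.2·0.9950 + 72.97·0.3266 = 560.3 lb (target 560.3 lb)
Glass-mass closure: batch Σ − ignition loss = 999.9 lb (oxide target masses add up to 999.9 lb; versus the stated basis of 999.9 lb — differing by rounding only).
Adding the batch up: Σ batch = 1025 lb; Σ batch·LOI gives LOI loss = 24.94 lb; glass ÷ batch gives a yield of 97.57%.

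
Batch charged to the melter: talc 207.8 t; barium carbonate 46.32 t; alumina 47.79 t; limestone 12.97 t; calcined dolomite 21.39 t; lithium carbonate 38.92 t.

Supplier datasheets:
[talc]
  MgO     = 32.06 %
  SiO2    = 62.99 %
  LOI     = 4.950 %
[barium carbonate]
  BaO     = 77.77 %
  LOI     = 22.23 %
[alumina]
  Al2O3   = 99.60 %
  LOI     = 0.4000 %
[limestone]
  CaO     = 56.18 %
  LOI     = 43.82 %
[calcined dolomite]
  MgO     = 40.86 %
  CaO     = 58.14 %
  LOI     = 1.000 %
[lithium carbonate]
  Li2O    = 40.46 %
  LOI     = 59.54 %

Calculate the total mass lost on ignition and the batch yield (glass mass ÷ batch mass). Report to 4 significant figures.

Values along the way are displayed (rounded to four significant digits) within the worked lines — exact precision is kept from start to finish. Every reported value is rounded a single time; derived quantities are computed starting from the weights for 325.3 t of glass at full precision (net glass mass, the yield, totals, LOI, six oxide percentages) as written in the problem or the answer.
Per-material ignition loss:
  talc: 207.8 × 0.04950 = 10.29 t
  barium carbonate: 46.32 × 0.2223 = 10.30 t
  alumina: 47.79 × 0.004000 = 0.1912 t
  limestone: 12.97 × 0.4382 = 5.683 t
  calcined dolomite: 21.39 × 0.01000 = 0.2139 t
  lithium carbonate: 38.92 × 0.5954 = 23.17 t
Total LOI = 49.84 t
Glass = batch − LOI = 375.2 − 49.84 = 325.3 t

LOI loss = 49.84 t; glass = 325.3 t; yield = 86.71%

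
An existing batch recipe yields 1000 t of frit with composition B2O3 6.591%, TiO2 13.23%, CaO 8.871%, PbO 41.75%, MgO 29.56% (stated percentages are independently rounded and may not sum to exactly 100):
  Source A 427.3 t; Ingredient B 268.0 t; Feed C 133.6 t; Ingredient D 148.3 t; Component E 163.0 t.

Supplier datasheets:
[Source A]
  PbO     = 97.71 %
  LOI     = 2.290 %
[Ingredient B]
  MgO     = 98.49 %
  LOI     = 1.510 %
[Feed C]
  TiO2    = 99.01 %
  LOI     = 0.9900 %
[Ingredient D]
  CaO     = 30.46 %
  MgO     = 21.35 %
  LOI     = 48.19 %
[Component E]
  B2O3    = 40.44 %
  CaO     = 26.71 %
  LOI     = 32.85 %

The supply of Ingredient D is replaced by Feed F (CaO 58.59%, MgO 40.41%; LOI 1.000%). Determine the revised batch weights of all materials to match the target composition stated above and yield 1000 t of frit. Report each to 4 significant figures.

Revised batch per 1000 t frit:
  Source A: 427.3 t
  Ingredient B: 268.5 t
  Feed C: 133.6 t
  Feed F: 77.11 t
  Component E: 163.0 t
Total batch = 1070 t; LOI loss = 69.48 t

Every computation runs at full precision at every stage — values along the way are displayed with 4-significant-figure rounding within the worked lines. Exactly one rounding goes into every reported result. The derived quantities are rebuilt at exact precision (ignition loss, five oxide percentages, yield, glass mass, totals) from the weighed amounts per 1000 t of glass, as they appear in question or answer.
Target oxide masses per 1000 t frit:
  B2O3: 6.591% × 1000 = 65.91 t
  TiO2: 13.23% × 1000 = 132.3 t
  CaO: 8.871% × 1000 = 88.71 t
  PbO: 41.75% × 1000 = 417.5 t
  MgO: 29.56% × 1000 = 295.6 t
A balance pass over the oxides, applying the batch weights above, at the basis given (target by target, the sums agree up to rounding of the answer):
  B2O3: 163.0·0.4044 = 65.92 t (target 65.91 t)
  TiO2: 133.6·0.9901 = 132.3 t (target 132.3 t)
  CaO: 77.11·0.5859 + 163.0·0.2671 = 88.72 t (target 88.71 t)
  PbO: 427.3·0.9771 = 417.5 t (target 417.5 t)
  MgO: 268.5·0.9849 + 77.11·0.4041 = 295.6 t (target 295.6 t)
Consistency of the glass mass: total batch − LOI = 1000 t (the targets, summed, come to 1000 t; stated basis 1000 t — deltas are rounding alone).
Total batch = Σ batch = 1070 t; LOI removed, Σ of batch·LOI: 69.48 t; glass ÷ batch gives a yield of 93.50%.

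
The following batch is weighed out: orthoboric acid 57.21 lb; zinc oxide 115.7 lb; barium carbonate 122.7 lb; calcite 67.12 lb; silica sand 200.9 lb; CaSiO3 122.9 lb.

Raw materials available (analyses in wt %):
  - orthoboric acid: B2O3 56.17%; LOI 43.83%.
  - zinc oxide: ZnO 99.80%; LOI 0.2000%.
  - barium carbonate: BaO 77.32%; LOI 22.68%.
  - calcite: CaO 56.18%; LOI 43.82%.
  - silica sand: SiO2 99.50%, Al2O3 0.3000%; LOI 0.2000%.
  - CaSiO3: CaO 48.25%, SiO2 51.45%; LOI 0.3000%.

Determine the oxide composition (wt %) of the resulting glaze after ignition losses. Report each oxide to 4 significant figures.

Each numeric step maintains exact precision at every stage; in-progress results appear rounded to four significant digits between the steps; each reported result carries a single rounding; all derived quantities are rebuilt using the weight values for 603.2 lb of glass in exact precision (net glass mass, LOI, the totals, six oxide percentages, the yield) as they appear in problem or answer.
What the batch supplies per oxide:
  BaO: 122.7·0.7732 = 94.87 lb
  B2O3: 57.21·0.5617 = 32.13 lb
  CaO: 67.12·0.5618 + 122.9·0.4825 = 97.01 lb
  ZnO: 115.7·0.9980 = 115.5 lb
  SiO2: 200.9·0.9950 + 122.9·0.5145 = 263.1 lb
  Al2O3: 200.9·0.003000 = 0.6027 lb
LOI: 57.21·0.4383 + 115.7·0.002000 + 122.7·0.2268 + 67.12·0.4382 + 200.9·0.002000 + 122.9·0.003000 = 83.32 lb
batch − LOI leaves glass = 686.5 − 83.32 = 603.2 lb (consistent with Σ oxide mass)
wt % = 100 × oxide mass / glass mass

Glass mass = 603.2 lb (batch 686.5 − LOI 83.32).
Composition: BaO 15.73%, B2O3 5.327%, CaO 16.08%, ZnO 19.14%, SiO2 43.62%, Al2O3 0.09992%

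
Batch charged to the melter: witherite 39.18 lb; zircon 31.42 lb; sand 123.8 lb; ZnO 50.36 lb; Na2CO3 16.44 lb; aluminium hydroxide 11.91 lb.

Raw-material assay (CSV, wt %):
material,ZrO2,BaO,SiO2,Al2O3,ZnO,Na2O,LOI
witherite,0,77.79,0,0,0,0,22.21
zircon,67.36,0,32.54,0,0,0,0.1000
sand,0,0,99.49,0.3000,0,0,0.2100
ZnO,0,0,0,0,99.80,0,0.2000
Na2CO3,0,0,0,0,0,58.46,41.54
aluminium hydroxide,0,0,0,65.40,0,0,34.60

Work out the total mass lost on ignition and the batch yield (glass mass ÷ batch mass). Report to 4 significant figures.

All arithmetic runs at exact precision throughout; the intermediate values are displayed rounded to four significant digits; a single rounding produces every reported figure. Derived quantities (net glass mass, the totals, LOI, the yield, six oxide percentages) are computed at full float precision from the weighed amounts on 253.1 lb of glass exactly as printed in the problem or the answer.
LOI of each material in turn:
  witherite: 39.18 × 0.2221 = 8.702 lb
  zircon: 31.42 × 0.001000 = 0.03142 lb
  sand: 123.8 × 0.002100 = 0.2600 lb
  ZnO: 50.36 × 0.002000 = 0.1007 lb
  Na2CO3: 16.44 × 0.4154 = 6.829 lb
  aluminium hydroxide: 11.91 × 0.3460 = 4.121 lb
Total LOI = 20.04 lb
Glass = batch − LOI = 273.1 − 20.04 = 253.1 lb

LOI loss = 20.04 lb; glass = 253.1 lb; yield = 92.66%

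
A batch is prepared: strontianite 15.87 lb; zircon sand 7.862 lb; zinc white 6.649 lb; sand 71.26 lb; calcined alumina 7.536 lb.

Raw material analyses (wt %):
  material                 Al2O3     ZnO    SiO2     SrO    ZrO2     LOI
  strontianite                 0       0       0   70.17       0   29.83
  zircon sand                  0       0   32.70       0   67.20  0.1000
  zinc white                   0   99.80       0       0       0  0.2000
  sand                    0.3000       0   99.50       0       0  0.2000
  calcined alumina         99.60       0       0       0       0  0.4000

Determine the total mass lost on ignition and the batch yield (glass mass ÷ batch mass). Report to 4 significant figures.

The intermediate values are shown rounded to four significant digits in the printout; all arithmetic carries exact precision in all steps — every reported value undergoes a single rounding. Derived quantities are computed in full float precision (totals, the yield, glass mass, ignition loss, the five compositions) from the batch weights at 104.2 lb of glass, as quoted within the question or the answer.
Loss on ignition, line by line:
  strontianite: 15.87 × 0.2983 = 4.734 lb
  zircon sand: 7.862 × 0.001000 = 0.007862 lb
  zinc white: 6.649 × 0.002000 = 0.01330 lb
  sand: 71.26 × 0.002000 = 0.1425 lb
  calcined alumina: 7.536 × 0.004000 = 0.03014 lb
Total LOI = 4.928 lb
Glass = batch − LOI = 109.2 − 4.928 = 104.2 lb

LOI loss = 4.928 lb; glass = 104.2 lb; yield = 95.49%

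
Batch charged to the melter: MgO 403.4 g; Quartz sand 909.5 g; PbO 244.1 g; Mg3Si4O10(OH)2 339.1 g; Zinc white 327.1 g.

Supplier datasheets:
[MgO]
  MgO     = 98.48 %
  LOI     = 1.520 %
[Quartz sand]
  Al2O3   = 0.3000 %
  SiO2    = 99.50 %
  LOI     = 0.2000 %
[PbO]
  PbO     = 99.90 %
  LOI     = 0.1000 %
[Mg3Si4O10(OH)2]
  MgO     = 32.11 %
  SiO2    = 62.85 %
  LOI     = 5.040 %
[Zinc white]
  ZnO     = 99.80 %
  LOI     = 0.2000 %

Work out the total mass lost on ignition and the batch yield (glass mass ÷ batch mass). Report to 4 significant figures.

LOI loss = 25.94 g; glass = 2197 g; yield = 98.83%

Mid-chain values appear, rounded to 4 significant figures, alongside each step. Full precision is held at every stage — each reported figure is rounded only once; the derived quantities (net glass mass, LOI, the five compositions, totals, yield) are carried at full float precision using the weight values on 2197 g of glass, exactly as shown in the problem or the answer.
Material-by-material LOI:
  MgO: 403.4 × 0.01520 = 6.132 g
  Quartz sand: 909.5 × 0.002000 = 1.819 g
  PbO: 244.1 × 0.001000 = 0.2441 g
  Mg3Si4O10(OH)2: 339.1 × 0.05040 = 17.09 g
  Zinc white: 327.1 × 0.002000 = 0.6542 g
Total LOI = 25.94 g
Glass = batch − LOI = 2223 − 25.94 = 2197 g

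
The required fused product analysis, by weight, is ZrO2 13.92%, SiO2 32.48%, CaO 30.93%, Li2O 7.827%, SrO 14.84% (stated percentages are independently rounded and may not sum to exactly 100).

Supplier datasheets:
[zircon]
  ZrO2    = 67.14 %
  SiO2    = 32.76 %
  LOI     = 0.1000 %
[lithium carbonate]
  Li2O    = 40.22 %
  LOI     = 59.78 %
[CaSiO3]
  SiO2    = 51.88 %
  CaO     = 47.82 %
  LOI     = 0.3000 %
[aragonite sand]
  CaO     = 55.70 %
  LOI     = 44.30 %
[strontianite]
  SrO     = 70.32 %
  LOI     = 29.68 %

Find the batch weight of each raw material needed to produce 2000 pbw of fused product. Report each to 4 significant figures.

Values along the way are displayed rounded to 4 significant digits alongside each step — all internal work runs at full float precision in every operation. A single rounding produces every reported value. All derived quantities are re-derived at exact precision (the five compositions, glass mass, the yield, totals, LOI) starting from the weights on 2000 pbw of glass as they appear in either problem or answer.
Per-oxide target masses for 2000 pbw fused product:
  ZrO2: 13.92% × 2000 = 278.4 pbw
  SiO2: 32.48% × 2000 = 649.6 pbw
  CaO: 30.93% × 2000 = 618.6 pbw
  Li2O: 7.827% × 2000 = 156.5 pbw
  SrO: 14.84% × 2000 = 296.8 pbw
A balance pass over the oxides, given the weights on record, per the basis as stated (sums match the target masses once rounding is allowed for):
  ZrO2: 414.7·0.6714 = 278.4 pbw (target 278.4 pbw)
  SiO2: 414.7·0.3276 + 990.3·0.5188 = 649.6 pbw (target 649.6 pbw)
  CaO: 990.3·0.4782 + 260.4·0.5570 = 618.6 pbw (target 618.6 pbw)
  Li2O: 389.2·0.4022 = 156.5 pbw (target 156.5 pbw)
  SrO: 422.1·0.7032 = 296.8 pbw (target 296.8 pbw)
Glass-mass sanity pass: the batch minus its LOI: 2000 pbw (the targets, summed, come to 2000 pbw; stated basis 2000 pbw — deltas are rounding alone).
Total batch = Σ batch = 2477 pbw; LOI removed, Σ of batch·LOI: 476.7 pbw; yield, glass over the total, = 80.75%.

Batch per 2000 pbw fused product:
  zircon: 414.7 pbw
  lithium carbonate: 389.2 pbw
  CaSiO3: 990.3 pbw
  aragonite sand: 260.4 pbw
  strontianite: 422.1 pbw
Total batch = 2477 pbw; LOI loss = 476.7 pbw; yield = 80.75%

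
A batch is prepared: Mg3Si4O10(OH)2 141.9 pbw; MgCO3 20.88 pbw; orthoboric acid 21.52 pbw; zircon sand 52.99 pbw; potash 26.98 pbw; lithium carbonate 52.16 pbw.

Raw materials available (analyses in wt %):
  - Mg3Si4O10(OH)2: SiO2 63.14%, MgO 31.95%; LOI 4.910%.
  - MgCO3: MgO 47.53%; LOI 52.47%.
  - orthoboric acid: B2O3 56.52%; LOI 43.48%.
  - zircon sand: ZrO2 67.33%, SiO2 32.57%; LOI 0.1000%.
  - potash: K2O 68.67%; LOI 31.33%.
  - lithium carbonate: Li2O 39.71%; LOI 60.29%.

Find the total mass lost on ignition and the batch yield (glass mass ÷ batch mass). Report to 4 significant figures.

Working values are displayed, with 4-significant-figure rounding, in the working — all arithmetic keeps full float precision in every operation — exactly one rounding is applied to each reported figure; derived quantities (six oxide percentages, ignition loss, the totals, net glass mass, the yield) are carried from the weighed amounts for 249.2 pbw of glass at full float precision exactly as shown in problem or answer.
Each material's LOI contribution:
  Mg3Si4O10(OH)2: 141.9 × 0.04910 = 6.967 pbw
  MgCO3: 20.88 × 0.5247 = 10.96 pbw
  orthoboric acid: 21.52 × 0.4348 = 9.357 pbw
  zircon sand: 52.99 × 0.001000 = 0.05299 pbw
  potash: 26.98 × 0.3133 = 8.453 pbw
  lithium carbonate: 52.16 × 0.6029 = 31.45 pbw
Total LOI = 67.23 pbw
Glass = batch − LOI = 316.4 − 67.23 = 249.2 pbw

LOI loss = 67.23 pbw; glass = 249.2 pbw; yield = 78.75%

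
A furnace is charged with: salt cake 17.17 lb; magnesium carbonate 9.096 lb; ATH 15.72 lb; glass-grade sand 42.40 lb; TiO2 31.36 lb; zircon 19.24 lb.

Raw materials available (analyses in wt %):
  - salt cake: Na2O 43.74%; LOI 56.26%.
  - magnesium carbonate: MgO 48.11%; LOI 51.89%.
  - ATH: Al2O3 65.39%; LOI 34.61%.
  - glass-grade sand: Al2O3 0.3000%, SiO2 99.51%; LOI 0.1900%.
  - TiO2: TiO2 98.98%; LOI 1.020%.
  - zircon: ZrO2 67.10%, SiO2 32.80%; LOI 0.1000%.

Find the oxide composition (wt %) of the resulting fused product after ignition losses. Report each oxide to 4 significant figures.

Glass mass = 114.7 lb (batch 135.0 − LOI 20.24).
Composition: ZrO2 11.25%, Al2O3 9.069%, SiO2 42.27%, TiO2 27.05%, MgO 3.814%, Na2O 6.545%

Values along the way appear, rounded to four significant figures, at each printed step. The whole derivation carries full precision through the solve; every reported value includes exactly one rounding — the derived quantities are rebuilt in full float precision (yield, ignition loss, the totals, six oxide percentages, net glass mass) starting from the weights for 114.7 lb of glass, exactly as shown in question or answer.
Oxide-by-oxide delivered mass:
  ZrO2: 19.24·0.6710 = 12.91 lb
  Al2O3: 15.72·0.6539 + 42.40·0.003000 = 10.41 lb
  SiO2: 42.40·0.9951 + 19.24·0.3280 = 48.50 lb
  TiO2: 31.36·0.9898 = 31.04 lb
  MgO: 9.096·0.4811 = 4.376 lb
  Na2O: 17.17·0.4374 = 7.510 lb
LOI: 17.17·0.5626 + 9.096·0.5189 + 15.72·0.3461 + 42.40·0.001900 + 31.36·0.01020 + 19.24·0.001000 = 20.24 lb
batch − LOI leaves glass = 135.0 − 20.24 = 114.7 lb (matching Σ of the oxides)
percent by weight: oxide/glass ×100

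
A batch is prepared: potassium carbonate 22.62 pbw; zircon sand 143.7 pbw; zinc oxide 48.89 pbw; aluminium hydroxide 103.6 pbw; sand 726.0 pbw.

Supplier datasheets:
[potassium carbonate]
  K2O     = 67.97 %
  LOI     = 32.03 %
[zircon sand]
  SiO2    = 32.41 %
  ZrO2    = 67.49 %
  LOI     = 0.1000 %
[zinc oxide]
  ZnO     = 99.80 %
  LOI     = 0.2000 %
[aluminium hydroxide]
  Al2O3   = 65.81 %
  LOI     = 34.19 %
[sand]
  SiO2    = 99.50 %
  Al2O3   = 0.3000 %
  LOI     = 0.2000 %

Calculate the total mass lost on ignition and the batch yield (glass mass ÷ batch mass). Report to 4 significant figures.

Intermediates are printed, with 4-significant-digit rounding, on the page — all arithmetic holds full precision at all times — each reported number is rounded just once. All derived quantities, including the totals, net glass mass, five oxide percentages, LOI, the yield, are rebuilt using the weight values at 1000 pbw of glass in full precision, exactly as printed in the problem or answer text.
Per-material ignition loss:
  potassium carbonate: 22.62 × 0.3203 = 7.245 pbw
  zircon sand: 143.7 × 0.001000 = 0.1437 pbw
  zinc oxide: 48.89 × 0.002000 = 0.09778 pbw
  aluminium hydroxide: 103.6 × 0.3419 = 35.42 pbw
  sand: 726.0 × 0.002000 = 1.452 pbw
Total LOI = 44.36 pbw
Glass = batch − LOI = 1045 − 44.36 = 1000 pbw

LOI loss = 44.36 pbw; glass = 1000 pbw; yield = 95.75%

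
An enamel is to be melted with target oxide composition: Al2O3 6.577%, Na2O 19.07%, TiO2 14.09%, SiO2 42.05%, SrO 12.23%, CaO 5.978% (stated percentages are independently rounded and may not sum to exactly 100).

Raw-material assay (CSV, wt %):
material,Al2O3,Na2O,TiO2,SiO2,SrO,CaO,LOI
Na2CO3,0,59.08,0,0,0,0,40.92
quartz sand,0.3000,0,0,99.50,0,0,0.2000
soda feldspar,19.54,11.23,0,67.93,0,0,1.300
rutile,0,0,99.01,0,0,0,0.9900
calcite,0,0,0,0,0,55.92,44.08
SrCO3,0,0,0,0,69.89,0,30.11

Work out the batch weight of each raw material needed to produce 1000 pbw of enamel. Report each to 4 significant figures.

Exact precision is maintained through every step — in-progress results are shown, rounded to four significant figures, on the page — every reported value is rounded only once; all derived quantities, which include totals, glass mass, the six compositions, yield, ignition loss, are carried at exact precision, as written in either problem or answer, using the weight values per 1000 pbw of glass.
The oxide mass targets at 1000 pbw enamel:
  Al2O3: 6.577% × 1000 = 65.77 pbw
  Na2O: 19.07% × 1000 = 190.7 pbw
  TiO2: 14.09% × 1000 = 140.9 pbw
  SiO2: 42.05% × 1000 = 420.5 pbw
  SrO: 12.23% × 1000 = 122.3 pbw
  CaO: 5.978% × 1000 = 59.78 pbw
Verifying the oxide balance on the weights just shown, versus the basis set out (delivered sums recover each target exact up to rounding of places):
  Al2O3: 194.9·0.003000 + 333.6·0.1954 = 65.77 pbw (target 65.77 pbw)
  Na2O: 259.4·0.5908 + 333.6·0.1123 = 190.7 pbw (target 190.7 pbw)
  TiO2: 142.3·0.9901 = 140.9 pbw (target 140.9 pbw)
  SiO2: 194.9·0.9950 + 333.6·0.6793 = 420.5 pbw (target 420.5 pbw)
  SrO: 175.0·0.6989 = 122.3 pbw (target 122.3 pbw)
  CaO: 106.9·0.5592 = 59.78 pbw (target 59.78 pbw)
Glass-mass bookkeeping: batch Σ − ignition loss = 1000 pbw (targets for the oxides total 1000 pbw; versus the stated basis of 1000 pbw — a pure rounding effect).
Whole-batch sum: Σ batch = 1212 pbw; the LOI term Σ batch·LOI equals 212.1 pbw; glass ÷ batch gives a yield of 82.50%.

Batch per 1000 pbw enamel:
  Na2CO3: 259.4 pbw
  quartz sand: 194.9 pbw
  soda feldspar: 333.6 pbw
  rutile: 142.3 pbw
  calcite: 106.9 pbw
  SrCO3: 175.0 pbw
Total batch = 1212 pbw; LOI loss = 212.1 pbw; yield = 82.50%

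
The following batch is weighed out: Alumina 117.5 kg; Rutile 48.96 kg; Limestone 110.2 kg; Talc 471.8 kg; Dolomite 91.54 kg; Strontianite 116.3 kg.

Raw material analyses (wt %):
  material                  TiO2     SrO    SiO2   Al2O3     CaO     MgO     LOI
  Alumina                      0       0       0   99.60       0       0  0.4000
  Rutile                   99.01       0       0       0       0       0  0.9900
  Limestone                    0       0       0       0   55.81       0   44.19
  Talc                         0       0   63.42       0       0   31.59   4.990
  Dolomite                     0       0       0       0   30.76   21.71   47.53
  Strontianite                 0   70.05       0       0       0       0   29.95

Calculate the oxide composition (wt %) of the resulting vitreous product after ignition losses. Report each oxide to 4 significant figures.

Glass mass = 804.8 kg (batch 956.3 − LOI 151.5).
Composition: TiO2 6.024%, SrO 10.12%, SiO2 37.18%, Al2O3 14.54%, CaO 11.14%, MgO 20.99%

Working values appear (rounded to 4 significant figures) when written out. Every computation carries full float precision through the solve. A single rounding completes every reported number; derived quantities, which include totals, the six compositions, LOI, the yield, glass mass, are computed in exact precision, exactly as printed in the problem or the answer, from the batch weights on 804.8 kg of glass.
Delivered oxide masses:
  TiO2: 48.96·0.9901 = 48.48 kg
  SrO: 116.3·0.7005 = 81.47 kg
  SiO2: 471.8·0.6342 = 299.2 kg
  Al2O3: 117.5·0.9960 = 117.0 kg
  CaO: 110.2·0.5581 + 91.54·0.3076 = 89.66 kg
  MgO: 471.8·0.3159 + 91.54·0.2171 = 168.9 kg
LOI: 117.5·0.004000 + 48.96·0.009900 + 110.2·0.4419 + 471.8·0.04990 + 91.54·0.4753 + 116.3·0.2995 = 151.5 kg
Glass = total batch minus LOI = 956.3 − 151.5 = 804.8 kg (= Σ oxide masses)
wt %: oxide over glass, times 100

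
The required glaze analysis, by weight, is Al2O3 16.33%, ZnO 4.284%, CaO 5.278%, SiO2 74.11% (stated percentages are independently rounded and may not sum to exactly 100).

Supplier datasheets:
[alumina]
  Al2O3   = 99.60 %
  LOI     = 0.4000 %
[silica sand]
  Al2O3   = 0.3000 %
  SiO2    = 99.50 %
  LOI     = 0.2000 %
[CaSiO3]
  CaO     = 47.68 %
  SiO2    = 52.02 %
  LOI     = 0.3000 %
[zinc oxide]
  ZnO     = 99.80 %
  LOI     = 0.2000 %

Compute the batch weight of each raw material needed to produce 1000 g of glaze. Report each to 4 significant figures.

Full precision is held at each step; intermediates appear, with 4-significant-digit rounding, alongside each step; every reported value takes exactly one rounding; the derived quantities are computed in exact precision (net glass mass, the totals, yield, the four compositions, ignition loss) from the batch weights per 1000 g of glass, as given in either problem or answer.
The oxide mass targets at 1000 g glaze:
  Al2O3: 16.33% × 1000 = 163.3 g
  ZnO: 4.284% × 1000 = 42.84 g
  CaO: 5.278% × 1000 = 52.78 g
  SiO2: 74.11% × 1000 = 741.1 g
Per-oxide balance check applying the batch weights above, on the stated basis (every target is met by its sum net of answer rounding effects):
  Al2O3: 161.9·0.9960 + 687.0·0.003000 = 163.3 g (target 163.3 g)
  ZnO: 42.93·0.9980 = 42.84 g (target 42.84 g)
  CaO: 110.7·0.4768 = 52.78 g (target 52.78 g)
  SiO2: 687.0·0.9950 + 110.7·0.5202 = 741.2 g (target 741.1 g)
The glass-mass cross-check: the batch minus its LOI: 1000 g (targets for the oxides total 1000 g; basis as stated: 1000 g — any gap is answer rounding).
Batch total: Σ batch = 1003 g; LOI removed, Σ of batch·LOI: 2.440 g; yield, glass over the total, = 99.76%.

Batch per 1000 g glaze:
  alumina: 161.9 g
  silica sand: 687.0 g
  CaSiO3: 110.7 g
  zinc oxide: 42.93 g
Total batch = 1003 g; LOI loss = 2.440 g; yield = 99.76%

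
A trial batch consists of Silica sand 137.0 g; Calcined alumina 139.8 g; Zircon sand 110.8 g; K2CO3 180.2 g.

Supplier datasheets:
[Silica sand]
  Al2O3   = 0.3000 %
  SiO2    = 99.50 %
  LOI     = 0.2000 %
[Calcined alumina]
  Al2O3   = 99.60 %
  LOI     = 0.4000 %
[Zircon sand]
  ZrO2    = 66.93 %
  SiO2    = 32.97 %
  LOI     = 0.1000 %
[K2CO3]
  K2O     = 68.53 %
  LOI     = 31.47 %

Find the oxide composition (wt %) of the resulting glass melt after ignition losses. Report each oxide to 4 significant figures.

The intermediate values are shown, with 4-significant-figure rounding, at each printed step; each numeric step keeps full precision through the solve. Each reported figure takes just one rounding. Derived quantities (yield, net glass mass, four oxide percentages, ignition loss, totals) are re-derived from the weighed amounts at 510.1 g of glass at full float precision, as set out in either problem or answer.
Mass of each oxide from the mix:
  ZrO2: 110.8·0.6693 = 74.16 g
  Al2O3: 137.0·0.003000 + 139.8·0.9960 = 139.7 g
  K2O: 180.2·0.6853 = 123.5 g
  SiO2: 137.0·0.9950 + 110.8·0.3297 = 172.8 g
LOI: 137.0·0.002000 + 139.8·0.004000 + 110.8·0.001000 + 180.2·0.3147 = 57.65 g
The glass mass, total less LOI, = 567.8 − 57.65 = 510.1 g (matching Σ of the oxides)
each oxide over glass, ×100, is wt %

Glass mass = 510.1 g (batch 567.8 − LOI 57.65).
Composition: ZrO2 14.54%, Al2O3 27.37%, K2O 24.21%, SiO2 33.88%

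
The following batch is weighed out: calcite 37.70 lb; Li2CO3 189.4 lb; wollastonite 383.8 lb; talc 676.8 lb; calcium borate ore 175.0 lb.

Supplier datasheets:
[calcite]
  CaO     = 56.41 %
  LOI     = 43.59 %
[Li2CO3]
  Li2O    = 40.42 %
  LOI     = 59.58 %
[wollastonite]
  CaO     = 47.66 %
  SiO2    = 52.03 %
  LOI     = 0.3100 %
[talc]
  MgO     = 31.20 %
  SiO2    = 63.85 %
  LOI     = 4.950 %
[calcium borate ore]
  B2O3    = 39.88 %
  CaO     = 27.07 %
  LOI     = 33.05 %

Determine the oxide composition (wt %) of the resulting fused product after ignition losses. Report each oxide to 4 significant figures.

Glass mass = 1241 lb (batch 1463 − LOI 221.8).
Composition: B2O3 5.624%, Li2O 6.169%, MgO 17.02%, CaO 20.27%, SiO2 50.92%

Mid-chain values appear, rounded to four significant digits, when written out; each numeric step keeps full float precision in all steps — each reported value is rounded once only. All derived quantities are rebuilt at full precision (five oxide percentages, the totals, ignition loss, the yield, net glass mass) from the batch weights for 1241 lb of glass as written in problem or answer.
Mass of each oxide from the mix:
  B2O3: 175.0·0.3988 = 69.79 lb
  Li2O: 189.4·0.4042 = 76.56 lb
  MgO: 676.8·0.3120 = 211.2 lb
  CaO: 37.70·0.5641 + 383.8·0.4766 + 175.0·0.2707 = 251.6 lb
  SiO2: 383.8·0.5203 + 676.8·0.6385 = 631.8 lb
LOI: 37.70·0.4359 + 189.4·0.5958 + 383.8·0.003100 + 676.8·0.04950 + 175.0·0.3305 = 221.8 lb
The glass mass, total less LOI, = 1463 − 221.8 = 1241 lb (the oxide masses sum to this)
wt % = 100 × oxide mass / glass mass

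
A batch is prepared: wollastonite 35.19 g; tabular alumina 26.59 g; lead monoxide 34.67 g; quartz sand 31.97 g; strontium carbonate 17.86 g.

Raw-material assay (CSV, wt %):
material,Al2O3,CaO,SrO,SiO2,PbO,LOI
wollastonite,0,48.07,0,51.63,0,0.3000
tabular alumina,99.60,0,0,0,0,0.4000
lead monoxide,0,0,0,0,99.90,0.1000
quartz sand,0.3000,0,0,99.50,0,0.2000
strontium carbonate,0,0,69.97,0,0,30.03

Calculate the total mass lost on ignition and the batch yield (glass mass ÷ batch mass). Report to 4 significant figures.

LOI loss = 5.674 g; glass = 140.6 g; yield = 96.12%

Intermediates are printed with 4-significant-digit rounding in the printout; the whole derivation maintains exact precision from first step to last — each reported number carries a single rounding. Derived quantities are re-derived in full precision (net glass mass, yield, ignition loss, five oxide percentages, the totals) starting from the weights per 140.6 g of glass as given in problem or answer.
Material-by-material LOI:
  wollastonite: 35.19 × 0.003000 = 0.1056 g
  tabular alumina: 26.59 × 0.004000 = 0.1064 g
  lead monoxide: 34.67 × 0.001000 = 0.03467 g
  quartz sand: 31.97 × 0.002000 = 0.06394 g
  strontium carbonate: 17.86 × 0.3003 = 5.363 g
Total LOI = 5.674 g
Glass = batch − LOI = 146.3 − 5.674 = 140.6 g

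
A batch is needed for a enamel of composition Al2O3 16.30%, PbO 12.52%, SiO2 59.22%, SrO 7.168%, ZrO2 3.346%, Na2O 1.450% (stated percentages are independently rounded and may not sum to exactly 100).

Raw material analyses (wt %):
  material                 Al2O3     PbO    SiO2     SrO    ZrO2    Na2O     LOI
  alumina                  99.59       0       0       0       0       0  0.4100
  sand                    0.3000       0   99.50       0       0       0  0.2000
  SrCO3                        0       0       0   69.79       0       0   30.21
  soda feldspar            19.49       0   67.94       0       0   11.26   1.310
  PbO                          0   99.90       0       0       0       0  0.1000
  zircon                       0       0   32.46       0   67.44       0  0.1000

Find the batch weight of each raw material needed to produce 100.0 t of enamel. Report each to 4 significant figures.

Batch per 100.0 t enamel:
  alumina: 13.70 t
  sand: 49.11 t
  SrCO3: 10.27 t
  soda feldspar: 12.88 t
  PbO: 12.53 t
  zircon: 4.961 t
Total batch = 103.5 t; LOI loss = 3.443 t; yield = 96.67%

Mid-chain values are shown, rounded to 4 significant digits, on the page — the working math maintains exact precision at each step. Each reported number takes a single rounding. Derived quantities, including the yield, the six compositions, totals, LOI, net glass mass, are computed from the weighed amounts on 100.0 t of glass at full precision, as they appear in the problem or the answer.
Oxide mass targets, per 100.0 t enamel:
  Al2O3: 16.30% × 100.0 = 16.30 t
  PbO: 12.52% × 100.0 = 12.52 t
  SiO2: 59.22% × 100.0 = 59.22 t
  SrO: 7.168% × 100.0 = 7.168 t
  ZrO2: 3.346% × 100.0 = 3.346 t
  Na2O: 1.450% × 100.0 = 1.450 t
A balance pass over the oxides, applying the batch weights above, under the basis named above (sum by sum, the targets are met exact up to rounding of places):
  Al2O3: 13.70·0.9959 + 49.11·0.003000 + 12.88·0.1949 = 16.30 t (target 16.30 t)
  PbO: 12.53·0.9990 = 12.52 t (target 12.52 t)
  SiO2: 49.11·0.9950 + 12.88·0.6794 + 4.961·0.3246 = 59.23 t (target 59.22 t)
  SrO: 10.27·0.6979 = 7.167 t (target 7.168 t)
  ZrO2: 4.961·0.6744 = 3.346 t (target 3.346 t)
  Na2O: 12.88·0.1126 = 1.450 t (target 1.450 t)
Glass-mass bookkeeping: total charge less LOI = 100.0 t (targets for the oxides total 100.0 t; against the stated basis, 100.0 t — a pure rounding effect).
Batch total: Σ batch = 103.5 t; Σ batch·LOI gives LOI loss = 3.443 t; as yield: glass ÷ batch → 96.67%.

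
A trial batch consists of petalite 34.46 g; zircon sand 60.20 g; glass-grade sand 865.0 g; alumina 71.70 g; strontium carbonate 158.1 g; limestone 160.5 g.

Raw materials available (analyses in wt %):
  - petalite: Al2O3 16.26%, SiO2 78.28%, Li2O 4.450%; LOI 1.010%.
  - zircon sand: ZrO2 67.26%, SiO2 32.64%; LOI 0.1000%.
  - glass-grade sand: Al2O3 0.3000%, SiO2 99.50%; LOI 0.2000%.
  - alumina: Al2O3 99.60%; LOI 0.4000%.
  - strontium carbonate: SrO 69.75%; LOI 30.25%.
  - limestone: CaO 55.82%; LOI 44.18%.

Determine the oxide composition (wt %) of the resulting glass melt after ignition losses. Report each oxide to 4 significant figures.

Glass mass = 1229 g (batch 1350 − LOI 121.2).
Composition: ZrO2 3.295%, SrO 8.974%, Al2O3 6.479%, SiO2 73.84%, Li2O 0.1248%, CaO 7.291%

The intermediate values are shown (rounded to four significant figures) when written out — all internal work holds full precision in every operation — each reported figure includes exactly one rounding — the derived quantities, which include the totals, yield, LOI, the six compositions, glass mass, are recomputed at full float precision, as they appear in question or answer, from the weighed amounts per 1229 g of glass.
Oxide-by-oxide delivered mass:
  ZrO2: 60.20·0.6726 = 40.49 g
  SrO: 158.1·0.6975 = 110.3 g
  Al2O3: 34.46·0.1626 + 865.0·0.003000 + 71.70·0.9960 = 79.61 g
  SiO2: 34.46·0.7828 + 60.20·0.3264 + 865.0·0.9950 = 907.3 g
  Li2O: 34.46·0.04450 = 1.533 g
  CaO: 160.5·0.5582 = 89.59 g
LOI: 34.46·0.01010 + 60.20·0.001000 + 865.0·0.002000 + 71.70·0.004000 + 158.1·0.3025 + 160.5·0.4418 = 121.2 g
Glass = total batch minus LOI = 1350 − 121.2 = 1229 g (consistent with Σ oxide mass)
oxide / glass × 100 gives the wt %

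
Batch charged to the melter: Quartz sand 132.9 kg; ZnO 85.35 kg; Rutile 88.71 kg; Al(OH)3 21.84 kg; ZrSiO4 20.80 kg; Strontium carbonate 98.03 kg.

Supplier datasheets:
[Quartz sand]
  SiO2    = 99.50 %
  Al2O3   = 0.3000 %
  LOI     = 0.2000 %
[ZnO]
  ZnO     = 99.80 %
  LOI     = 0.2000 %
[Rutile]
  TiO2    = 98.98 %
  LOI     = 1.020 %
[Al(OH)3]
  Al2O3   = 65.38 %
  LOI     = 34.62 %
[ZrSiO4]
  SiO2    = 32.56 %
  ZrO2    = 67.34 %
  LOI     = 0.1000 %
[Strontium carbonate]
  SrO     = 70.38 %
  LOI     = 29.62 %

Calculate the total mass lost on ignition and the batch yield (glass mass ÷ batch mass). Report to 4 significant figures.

Values along the way are printed (rounded to four significant figures) on the page. All internal work runs at full float precision from start to finish. Each reported number receives exactly one rounding — all derived quantities (six oxide percentages, the yield, glass mass, LOI, the totals) are re-derived at exact precision from the weighed amounts on 409.7 kg of glass as they appear in the question or the answer.
Each material's LOI contribution:
  Quartz sand: 132.9 × 0.002000 = 0.2658 kg
  ZnO: 85.35 × 0.002000 = 0.1707 kg
  Rutile: 88.71 × 0.01020 = 0.9048 kg
  Al(OH)3: 21.84 × 0.3462 = 7.561 kg
  ZrSiO4: 20.80 × 0.001000 = 0.02080 kg
  Strontium carbonate: 98.03 × 0.2962 = 29.04 kg
Total LOI = 37.96 kg
Glass = batch − LOI = 447.6 − 37.96 = 409.7 kg

LOI loss = 37.96 kg; glass = 409.7 kg; yield = 91.52%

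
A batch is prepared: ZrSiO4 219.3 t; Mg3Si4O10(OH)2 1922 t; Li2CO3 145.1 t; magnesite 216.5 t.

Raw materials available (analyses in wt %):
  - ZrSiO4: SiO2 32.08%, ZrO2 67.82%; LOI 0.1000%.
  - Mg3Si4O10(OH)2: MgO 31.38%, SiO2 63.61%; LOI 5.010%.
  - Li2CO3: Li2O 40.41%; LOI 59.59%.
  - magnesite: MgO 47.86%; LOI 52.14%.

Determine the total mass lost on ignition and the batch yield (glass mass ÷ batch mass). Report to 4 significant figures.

LOI loss = 295.9 t; glass = 2207 t; yield = 88.18%

The intermediate values are displayed, rounded to 4 significant digits, in the printout; all arithmetic carries full float precision throughout; every reported value takes a single rounding — all derived quantities, which include the totals, ignition loss, the four compositions, glass mass, yield, are rebuilt in exact precision, as set out in question or answer, from the batch weights per 2207 t of glass.
Loss on ignition, line by line:
  ZrSiO4: 219.3 × 0.001000 = 0.2193 t
  Mg3Si4O10(OH)2: 1922 × 0.05010 = 96.29 t
  Li2CO3: 145.1 × 0.5959 = 86.47 t
  magnesite: 216.5 × 0.5214 = 112.9 t
Total LOI = 295.9 t
Glass = batch − LOI = 2503 − 295.9 = 2207 t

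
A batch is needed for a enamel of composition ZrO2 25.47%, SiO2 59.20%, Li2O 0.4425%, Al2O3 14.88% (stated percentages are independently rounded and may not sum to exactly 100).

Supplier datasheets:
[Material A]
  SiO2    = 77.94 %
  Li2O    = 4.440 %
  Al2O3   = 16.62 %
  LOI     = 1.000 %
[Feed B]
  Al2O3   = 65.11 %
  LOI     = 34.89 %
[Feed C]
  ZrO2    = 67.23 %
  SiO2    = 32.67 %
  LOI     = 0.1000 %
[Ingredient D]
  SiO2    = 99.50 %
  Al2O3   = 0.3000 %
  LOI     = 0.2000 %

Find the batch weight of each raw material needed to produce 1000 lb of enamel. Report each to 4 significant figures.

Batch per 1000 lb enamel:
  Material A: 99.66 lb
  Feed B: 201.3 lb
  Feed C: 378.8 lb
  Ingredient D: 392.5 lb
Total batch = 1072 lb; LOI loss = 72.39 lb; yield = 93.25%

Every computation carries full precision in all steps. Values along the way are printed rounded off to 4 significant figures in the printout — every reported value includes exactly one rounding; the derived quantities (ignition loss, glass mass, the totals, four oxide percentages, the yield) are computed from the batch weights per 1000 lb of glass in full float precision, as they appear in the problem or the answer.
Target oxide masses per 1000 lb enamel:
  ZrO2: 25.47% × 1000 = 254.7 lb
  SiO2: 59.20% × 1000 = 592.0 lb
  Li2O: 0.4425% × 1000 = 4.425 lb
  Al2O3: 14.88% × 1000 = 148.8 lb
Mass-balance tally per oxide working from each reported weight, at the basis given (sum by sum, the targets are met within answer rounding):
  ZrO2: 378.8·0.6723 = 254.7 lb (target 254.7 lb)
  SiO2: 99.66·0.7794 + 378.8·0.3267 + 392.5·0.9950 = 592.0 lb (target 592.0 lb)
  Li2O: 99.66·0.04440 = 4.425 lb (target 4.425 lb)
  Al2O3: 99.66·0.1662 + 201.3·0.6511 + 392.5·0.003000 = 148.8 lb (target 148.8 lb)
Glass-mass closure: total batch − LOI = 999.9 lb (targets for the oxides total 999.9 lb; basis as stated: 1000 lb — deltas are rounding alone).
Total batch = Σ batch = 1072 lb; the LOI term Σ batch·LOI equals 72.39 lb; the yield ratio, glass ÷ batch: 93.25%.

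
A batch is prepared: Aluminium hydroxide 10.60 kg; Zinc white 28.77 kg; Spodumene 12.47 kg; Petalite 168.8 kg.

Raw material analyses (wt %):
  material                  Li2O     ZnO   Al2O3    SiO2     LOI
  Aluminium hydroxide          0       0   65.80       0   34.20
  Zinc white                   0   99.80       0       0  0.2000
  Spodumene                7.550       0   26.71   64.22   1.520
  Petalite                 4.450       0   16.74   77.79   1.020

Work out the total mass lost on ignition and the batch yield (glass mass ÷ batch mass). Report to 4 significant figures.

LOI loss = 5.594 kg; glass = 215.0 kg; yield = 97.46%

Intermediates are displayed rounded to four significant figures between the steps. All internal work maintains exact precision through every step; every reported result takes just one rounding — the derived quantities are computed using the weight values at 215.0 kg of glass at exact precision (glass mass, four oxide percentages, the yield, the totals, ignition loss) exactly as printed in problem or answer.
Material-by-material LOI:
  Aluminium hydroxide: 10.60 × 0.3420 = 3.625 kg
  Zinc white: 28.77 × 0.002000 = 0.05754 kg
  Spodumene: 12.47 × 0.01520 = 0.1895 kg
  Petalite: 168.8 × 0.01020 = 1.722 kg
Total LOI = 5.594 kg
Glass = batch − LOI = 220.6 − 5.594 = 215.0 kg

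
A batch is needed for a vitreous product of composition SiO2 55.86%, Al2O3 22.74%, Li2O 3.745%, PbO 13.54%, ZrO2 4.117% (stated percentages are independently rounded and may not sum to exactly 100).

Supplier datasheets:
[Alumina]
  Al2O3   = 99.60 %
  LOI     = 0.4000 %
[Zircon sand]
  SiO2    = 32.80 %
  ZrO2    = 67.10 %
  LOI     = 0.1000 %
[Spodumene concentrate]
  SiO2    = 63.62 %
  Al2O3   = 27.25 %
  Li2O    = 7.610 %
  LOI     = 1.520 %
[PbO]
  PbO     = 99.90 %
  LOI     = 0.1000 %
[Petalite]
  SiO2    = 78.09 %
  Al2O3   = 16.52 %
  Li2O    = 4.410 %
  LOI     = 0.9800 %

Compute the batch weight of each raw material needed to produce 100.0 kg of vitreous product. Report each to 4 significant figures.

Batch per 100.0 kg vitreous product:
  Alumina: 8.967 kg
  Zircon sand: 6.136 kg
  Spodumene concentrate: 17.53 kg
  PbO: 13.55 kg
  Petalite: 54.68 kg
Total batch = 100.9 kg; LOI loss = 0.8579 kg; yield = 99.15%

In-progress results appear (rounded to four significant digits) alongside each step — the whole derivation keeps exact precision in all steps — every reported value includes exactly one rounding — the derived quantities, which include ignition loss, the totals, the five compositions, net glass mass, yield, are rebuilt at exact precision, precisely as stated by problem or answer, starting from the weights per 100.0 kg of glass.
The oxide mass targets at 100.0 kg vitreous product:
  SiO2: 55.86% × 100.0 = 55.86 kg
  Al2O3: 22.74% × 100.0 = 22.74 kg
  Li2O: 3.745% × 100.0 = 3.745 kg
  PbO: 13.54% × 100.0 = 13.54 kg
  ZrO2: 4.117% × 100.0 = 4.117 kg
A balance pass over the oxides, given the weights on record, on the stated basis (every target is met by its sum up to rounding of the answer):
  SiO2: 6.136·0.3280 + 17.53·0.6362 + 54.68·0.7809 = 55.86 kg (target 55.86 kg)
  Al2O3: 8.967·0.9960 + 17.53·0.2725 + 54.68·0.1652 = 22.74 kg (target 22.74 kg)
  Li2O: 17.53·0.07610 + 54.68·0.04410 = 3.745 kg (target 3.745 kg)
  PbO: 13.55·0.9990 = 13.54 kg (target 13.54 kg)
  ZrO2: 6.136·0.6710 = 4.117 kg (target 4.117 kg)
Mass balance on the glass: net batch after ignition = 100.0 kg (oxide target masses add up to 100.0 kg; with the basis standing at 100.0 kg — deltas are rounding alone).
Batch grand total — Σ batch = 100.9 kg; Σ batch·LOI gives LOI loss = 0.8579 kg; glass ÷ batch gives a yield of 99.15%.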